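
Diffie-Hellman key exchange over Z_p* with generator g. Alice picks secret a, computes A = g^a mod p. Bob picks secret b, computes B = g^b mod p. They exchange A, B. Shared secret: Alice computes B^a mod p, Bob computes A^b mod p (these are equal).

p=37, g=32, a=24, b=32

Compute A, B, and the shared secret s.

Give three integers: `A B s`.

Answer: 26 9 10

Derivation:
A = 32^24 mod 37  (bits of 24 = 11000)
  bit 0 = 1: r = r^2 * 32 mod 37 = 1^2 * 32 = 1*32 = 32
  bit 1 = 1: r = r^2 * 32 mod 37 = 32^2 * 32 = 25*32 = 23
  bit 2 = 0: r = r^2 mod 37 = 23^2 = 11
  bit 3 = 0: r = r^2 mod 37 = 11^2 = 10
  bit 4 = 0: r = r^2 mod 37 = 10^2 = 26
  -> A = 26
B = 32^32 mod 37  (bits of 32 = 100000)
  bit 0 = 1: r = r^2 * 32 mod 37 = 1^2 * 32 = 1*32 = 32
  bit 1 = 0: r = r^2 mod 37 = 32^2 = 25
  bit 2 = 0: r = r^2 mod 37 = 25^2 = 33
  bit 3 = 0: r = r^2 mod 37 = 33^2 = 16
  bit 4 = 0: r = r^2 mod 37 = 16^2 = 34
  bit 5 = 0: r = r^2 mod 37 = 34^2 = 9
  -> B = 9
s = B^a = 9^24 mod 37  (bits of 24 = 11000)
  bit 0 = 1: r = r^2 * 9 mod 37 = 1^2 * 9 = 1*9 = 9
  bit 1 = 1: r = r^2 * 9 mod 37 = 9^2 * 9 = 7*9 = 26
  bit 2 = 0: r = r^2 mod 37 = 26^2 = 10
  bit 3 = 0: r = r^2 mod 37 = 10^2 = 26
  bit 4 = 0: r = r^2 mod 37 = 26^2 = 10
  -> s = B^a = 10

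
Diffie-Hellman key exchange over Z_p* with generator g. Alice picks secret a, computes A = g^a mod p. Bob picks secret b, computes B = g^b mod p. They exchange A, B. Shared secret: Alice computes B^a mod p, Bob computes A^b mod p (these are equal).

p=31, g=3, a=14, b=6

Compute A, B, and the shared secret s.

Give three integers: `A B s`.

A = 3^14 mod 31  (bits of 14 = 1110)
  bit 0 = 1: r = r^2 * 3 mod 31 = 1^2 * 3 = 1*3 = 3
  bit 1 = 1: r = r^2 * 3 mod 31 = 3^2 * 3 = 9*3 = 27
  bit 2 = 1: r = r^2 * 3 mod 31 = 27^2 * 3 = 16*3 = 17
  bit 3 = 0: r = r^2 mod 31 = 17^2 = 10
  -> A = 10
B = 3^6 mod 31  (bits of 6 = 110)
  bit 0 = 1: r = r^2 * 3 mod 31 = 1^2 * 3 = 1*3 = 3
  bit 1 = 1: r = r^2 * 3 mod 31 = 3^2 * 3 = 9*3 = 27
  bit 2 = 0: r = r^2 mod 31 = 27^2 = 16
  -> B = 16
s = B^a = 16^14 mod 31  (bits of 14 = 1110)
  bit 0 = 1: r = r^2 * 16 mod 31 = 1^2 * 16 = 1*16 = 16
  bit 1 = 1: r = r^2 * 16 mod 31 = 16^2 * 16 = 8*16 = 4
  bit 2 = 1: r = r^2 * 16 mod 31 = 4^2 * 16 = 16*16 = 8
  bit 3 = 0: r = r^2 mod 31 = 8^2 = 2
  -> s = B^a = 2

Answer: 10 16 2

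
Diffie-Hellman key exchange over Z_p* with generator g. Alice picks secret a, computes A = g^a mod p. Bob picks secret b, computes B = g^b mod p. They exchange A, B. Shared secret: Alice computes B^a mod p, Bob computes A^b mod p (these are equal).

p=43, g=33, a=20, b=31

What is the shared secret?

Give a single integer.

A = 33^20 mod 43  (bits of 20 = 10100)
  bit 0 = 1: r = r^2 * 33 mod 43 = 1^2 * 33 = 1*33 = 33
  bit 1 = 0: r = r^2 mod 43 = 33^2 = 14
  bit 2 = 1: r = r^2 * 33 mod 43 = 14^2 * 33 = 24*33 = 18
  bit 3 = 0: r = r^2 mod 43 = 18^2 = 23
  bit 4 = 0: r = r^2 mod 43 = 23^2 = 13
  -> A = 13
B = 33^31 mod 43  (bits of 31 = 11111)
  bit 0 = 1: r = r^2 * 33 mod 43 = 1^2 * 33 = 1*33 = 33
  bit 1 = 1: r = r^2 * 33 mod 43 = 33^2 * 33 = 14*33 = 32
  bit 2 = 1: r = r^2 * 33 mod 43 = 32^2 * 33 = 35*33 = 37
  bit 3 = 1: r = r^2 * 33 mod 43 = 37^2 * 33 = 36*33 = 27
  bit 4 = 1: r = r^2 * 33 mod 43 = 27^2 * 33 = 41*33 = 20
  -> B = 20
s = B^a = 20^20 mod 43  (bits of 20 = 10100)
  bit 0 = 1: r = r^2 * 20 mod 43 = 1^2 * 20 = 1*20 = 20
  bit 1 = 0: r = r^2 mod 43 = 20^2 = 13
  bit 2 = 1: r = r^2 * 20 mod 43 = 13^2 * 20 = 40*20 = 26
  bit 3 = 0: r = r^2 mod 43 = 26^2 = 31
  bit 4 = 0: r = r^2 mod 43 = 31^2 = 15
  -> s = B^a = 15

Answer: 15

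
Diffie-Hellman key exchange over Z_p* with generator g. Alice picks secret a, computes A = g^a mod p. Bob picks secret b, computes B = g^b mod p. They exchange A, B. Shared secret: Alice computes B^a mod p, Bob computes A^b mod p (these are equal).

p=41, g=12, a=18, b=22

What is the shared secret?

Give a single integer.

Answer: 4

Derivation:
A = 12^18 mod 41  (bits of 18 = 10010)
  bit 0 = 1: r = r^2 * 12 mod 41 = 1^2 * 12 = 1*12 = 12
  bit 1 = 0: r = r^2 mod 41 = 12^2 = 21
  bit 2 = 0: r = r^2 mod 41 = 21^2 = 31
  bit 3 = 1: r = r^2 * 12 mod 41 = 31^2 * 12 = 18*12 = 11
  bit 4 = 0: r = r^2 mod 41 = 11^2 = 39
  -> A = 39
B = 12^22 mod 41  (bits of 22 = 10110)
  bit 0 = 1: r = r^2 * 12 mod 41 = 1^2 * 12 = 1*12 = 12
  bit 1 = 0: r = r^2 mod 41 = 12^2 = 21
  bit 2 = 1: r = r^2 * 12 mod 41 = 21^2 * 12 = 31*12 = 3
  bit 3 = 1: r = r^2 * 12 mod 41 = 3^2 * 12 = 9*12 = 26
  bit 4 = 0: r = r^2 mod 41 = 26^2 = 20
  -> B = 20
s = B^a = 20^18 mod 41  (bits of 18 = 10010)
  bit 0 = 1: r = r^2 * 20 mod 41 = 1^2 * 20 = 1*20 = 20
  bit 1 = 0: r = r^2 mod 41 = 20^2 = 31
  bit 2 = 0: r = r^2 mod 41 = 31^2 = 18
  bit 3 = 1: r = r^2 * 20 mod 41 = 18^2 * 20 = 37*20 = 2
  bit 4 = 0: r = r^2 mod 41 = 2^2 = 4
  -> s = B^a = 4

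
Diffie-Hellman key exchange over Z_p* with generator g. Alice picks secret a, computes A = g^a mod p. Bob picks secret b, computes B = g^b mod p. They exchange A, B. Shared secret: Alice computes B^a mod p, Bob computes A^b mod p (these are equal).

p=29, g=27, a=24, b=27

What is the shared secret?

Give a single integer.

Answer: 16

Derivation:
A = 27^24 mod 29  (bits of 24 = 11000)
  bit 0 = 1: r = r^2 * 27 mod 29 = 1^2 * 27 = 1*27 = 27
  bit 1 = 1: r = r^2 * 27 mod 29 = 27^2 * 27 = 4*27 = 21
  bit 2 = 0: r = r^2 mod 29 = 21^2 = 6
  bit 3 = 0: r = r^2 mod 29 = 6^2 = 7
  bit 4 = 0: r = r^2 mod 29 = 7^2 = 20
  -> A = 20
B = 27^27 mod 29  (bits of 27 = 11011)
  bit 0 = 1: r = r^2 * 27 mod 29 = 1^2 * 27 = 1*27 = 27
  bit 1 = 1: r = r^2 * 27 mod 29 = 27^2 * 27 = 4*27 = 21
  bit 2 = 0: r = r^2 mod 29 = 21^2 = 6
  bit 3 = 1: r = r^2 * 27 mod 29 = 6^2 * 27 = 7*27 = 15
  bit 4 = 1: r = r^2 * 27 mod 29 = 15^2 * 27 = 22*27 = 14
  -> B = 14
s = B^a = 14^24 mod 29  (bits of 24 = 11000)
  bit 0 = 1: r = r^2 * 14 mod 29 = 1^2 * 14 = 1*14 = 14
  bit 1 = 1: r = r^2 * 14 mod 29 = 14^2 * 14 = 22*14 = 18
  bit 2 = 0: r = r^2 mod 29 = 18^2 = 5
  bit 3 = 0: r = r^2 mod 29 = 5^2 = 25
  bit 4 = 0: r = r^2 mod 29 = 25^2 = 16
  -> s = B^a = 16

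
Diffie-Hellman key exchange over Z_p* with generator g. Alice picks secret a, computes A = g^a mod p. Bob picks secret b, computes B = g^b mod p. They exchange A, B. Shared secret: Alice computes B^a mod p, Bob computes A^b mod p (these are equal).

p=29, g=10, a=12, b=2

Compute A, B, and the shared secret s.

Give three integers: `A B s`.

Answer: 20 13 23

Derivation:
A = 10^12 mod 29  (bits of 12 = 1100)
  bit 0 = 1: r = r^2 * 10 mod 29 = 1^2 * 10 = 1*10 = 10
  bit 1 = 1: r = r^2 * 10 mod 29 = 10^2 * 10 = 13*10 = 14
  bit 2 = 0: r = r^2 mod 29 = 14^2 = 22
  bit 3 = 0: r = r^2 mod 29 = 22^2 = 20
  -> A = 20
B = 10^2 mod 29  (bits of 2 = 10)
  bit 0 = 1: r = r^2 * 10 mod 29 = 1^2 * 10 = 1*10 = 10
  bit 1 = 0: r = r^2 mod 29 = 10^2 = 13
  -> B = 13
s = B^a = 13^12 mod 29  (bits of 12 = 1100)
  bit 0 = 1: r = r^2 * 13 mod 29 = 1^2 * 13 = 1*13 = 13
  bit 1 = 1: r = r^2 * 13 mod 29 = 13^2 * 13 = 24*13 = 22
  bit 2 = 0: r = r^2 mod 29 = 22^2 = 20
  bit 3 = 0: r = r^2 mod 29 = 20^2 = 23
  -> s = B^a = 23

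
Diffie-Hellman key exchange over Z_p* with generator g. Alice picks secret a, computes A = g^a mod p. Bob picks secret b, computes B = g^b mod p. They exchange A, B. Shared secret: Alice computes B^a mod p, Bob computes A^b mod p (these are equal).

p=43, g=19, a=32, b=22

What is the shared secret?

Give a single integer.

Answer: 14

Derivation:
A = 19^32 mod 43  (bits of 32 = 100000)
  bit 0 = 1: r = r^2 * 19 mod 43 = 1^2 * 19 = 1*19 = 19
  bit 1 = 0: r = r^2 mod 43 = 19^2 = 17
  bit 2 = 0: r = r^2 mod 43 = 17^2 = 31
  bit 3 = 0: r = r^2 mod 43 = 31^2 = 15
  bit 4 = 0: r = r^2 mod 43 = 15^2 = 10
  bit 5 = 0: r = r^2 mod 43 = 10^2 = 14
  -> A = 14
B = 19^22 mod 43  (bits of 22 = 10110)
  bit 0 = 1: r = r^2 * 19 mod 43 = 1^2 * 19 = 1*19 = 19
  bit 1 = 0: r = r^2 mod 43 = 19^2 = 17
  bit 2 = 1: r = r^2 * 19 mod 43 = 17^2 * 19 = 31*19 = 30
  bit 3 = 1: r = r^2 * 19 mod 43 = 30^2 * 19 = 40*19 = 29
  bit 4 = 0: r = r^2 mod 43 = 29^2 = 24
  -> B = 24
s = B^a = 24^32 mod 43  (bits of 32 = 100000)
  bit 0 = 1: r = r^2 * 24 mod 43 = 1^2 * 24 = 1*24 = 24
  bit 1 = 0: r = r^2 mod 43 = 24^2 = 17
  bit 2 = 0: r = r^2 mod 43 = 17^2 = 31
  bit 3 = 0: r = r^2 mod 43 = 31^2 = 15
  bit 4 = 0: r = r^2 mod 43 = 15^2 = 10
  bit 5 = 0: r = r^2 mod 43 = 10^2 = 14
  -> s = B^a = 14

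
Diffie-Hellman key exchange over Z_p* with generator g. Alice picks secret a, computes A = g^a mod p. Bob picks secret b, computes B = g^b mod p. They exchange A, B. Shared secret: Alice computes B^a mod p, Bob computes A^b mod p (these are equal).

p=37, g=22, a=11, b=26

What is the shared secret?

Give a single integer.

Answer: 25

Derivation:
A = 22^11 mod 37  (bits of 11 = 1011)
  bit 0 = 1: r = r^2 * 22 mod 37 = 1^2 * 22 = 1*22 = 22
  bit 1 = 0: r = r^2 mod 37 = 22^2 = 3
  bit 2 = 1: r = r^2 * 22 mod 37 = 3^2 * 22 = 9*22 = 13
  bit 3 = 1: r = r^2 * 22 mod 37 = 13^2 * 22 = 21*22 = 18
  -> A = 18
B = 22^26 mod 37  (bits of 26 = 11010)
  bit 0 = 1: r = r^2 * 22 mod 37 = 1^2 * 22 = 1*22 = 22
  bit 1 = 1: r = r^2 * 22 mod 37 = 22^2 * 22 = 3*22 = 29
  bit 2 = 0: r = r^2 mod 37 = 29^2 = 27
  bit 3 = 1: r = r^2 * 22 mod 37 = 27^2 * 22 = 26*22 = 17
  bit 4 = 0: r = r^2 mod 37 = 17^2 = 30
  -> B = 30
s = B^a = 30^11 mod 37  (bits of 11 = 1011)
  bit 0 = 1: r = r^2 * 30 mod 37 = 1^2 * 30 = 1*30 = 30
  bit 1 = 0: r = r^2 mod 37 = 30^2 = 12
  bit 2 = 1: r = r^2 * 30 mod 37 = 12^2 * 30 = 33*30 = 28
  bit 3 = 1: r = r^2 * 30 mod 37 = 28^2 * 30 = 7*30 = 25
  -> s = B^a = 25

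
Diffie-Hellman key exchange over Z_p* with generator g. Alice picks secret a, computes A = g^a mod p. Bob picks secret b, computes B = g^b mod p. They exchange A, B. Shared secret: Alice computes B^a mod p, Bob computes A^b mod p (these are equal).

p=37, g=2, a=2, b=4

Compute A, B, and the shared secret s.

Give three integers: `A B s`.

Answer: 4 16 34

Derivation:
A = 2^2 mod 37  (bits of 2 = 10)
  bit 0 = 1: r = r^2 * 2 mod 37 = 1^2 * 2 = 1*2 = 2
  bit 1 = 0: r = r^2 mod 37 = 2^2 = 4
  -> A = 4
B = 2^4 mod 37  (bits of 4 = 100)
  bit 0 = 1: r = r^2 * 2 mod 37 = 1^2 * 2 = 1*2 = 2
  bit 1 = 0: r = r^2 mod 37 = 2^2 = 4
  bit 2 = 0: r = r^2 mod 37 = 4^2 = 16
  -> B = 16
s = B^a = 16^2 mod 37  (bits of 2 = 10)
  bit 0 = 1: r = r^2 * 16 mod 37 = 1^2 * 16 = 1*16 = 16
  bit 1 = 0: r = r^2 mod 37 = 16^2 = 34
  -> s = B^a = 34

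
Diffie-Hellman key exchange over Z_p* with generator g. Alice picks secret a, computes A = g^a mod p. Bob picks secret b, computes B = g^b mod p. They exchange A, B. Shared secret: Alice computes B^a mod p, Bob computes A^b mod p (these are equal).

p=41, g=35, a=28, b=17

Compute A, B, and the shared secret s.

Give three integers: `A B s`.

Answer: 31 15 23

Derivation:
A = 35^28 mod 41  (bits of 28 = 11100)
  bit 0 = 1: r = r^2 * 35 mod 41 = 1^2 * 35 = 1*35 = 35
  bit 1 = 1: r = r^2 * 35 mod 41 = 35^2 * 35 = 36*35 = 30
  bit 2 = 1: r = r^2 * 35 mod 41 = 30^2 * 35 = 39*35 = 12
  bit 3 = 0: r = r^2 mod 41 = 12^2 = 21
  bit 4 = 0: r = r^2 mod 41 = 21^2 = 31
  -> A = 31
B = 35^17 mod 41  (bits of 17 = 10001)
  bit 0 = 1: r = r^2 * 35 mod 41 = 1^2 * 35 = 1*35 = 35
  bit 1 = 0: r = r^2 mod 41 = 35^2 = 36
  bit 2 = 0: r = r^2 mod 41 = 36^2 = 25
  bit 3 = 0: r = r^2 mod 41 = 25^2 = 10
  bit 4 = 1: r = r^2 * 35 mod 41 = 10^2 * 35 = 18*35 = 15
  -> B = 15
s = B^a = 15^28 mod 41  (bits of 28 = 11100)
  bit 0 = 1: r = r^2 * 15 mod 41 = 1^2 * 15 = 1*15 = 15
  bit 1 = 1: r = r^2 * 15 mod 41 = 15^2 * 15 = 20*15 = 13
  bit 2 = 1: r = r^2 * 15 mod 41 = 13^2 * 15 = 5*15 = 34
  bit 3 = 0: r = r^2 mod 41 = 34^2 = 8
  bit 4 = 0: r = r^2 mod 41 = 8^2 = 23
  -> s = B^a = 23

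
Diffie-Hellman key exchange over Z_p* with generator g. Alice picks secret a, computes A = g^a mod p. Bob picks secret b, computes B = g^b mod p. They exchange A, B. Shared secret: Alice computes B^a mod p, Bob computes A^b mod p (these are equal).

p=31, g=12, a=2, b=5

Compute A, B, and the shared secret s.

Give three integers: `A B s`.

A = 12^2 mod 31  (bits of 2 = 10)
  bit 0 = 1: r = r^2 * 12 mod 31 = 1^2 * 12 = 1*12 = 12
  bit 1 = 0: r = r^2 mod 31 = 12^2 = 20
  -> A = 20
B = 12^5 mod 31  (bits of 5 = 101)
  bit 0 = 1: r = r^2 * 12 mod 31 = 1^2 * 12 = 1*12 = 12
  bit 1 = 0: r = r^2 mod 31 = 12^2 = 20
  bit 2 = 1: r = r^2 * 12 mod 31 = 20^2 * 12 = 28*12 = 26
  -> B = 26
s = B^a = 26^2 mod 31  (bits of 2 = 10)
  bit 0 = 1: r = r^2 * 26 mod 31 = 1^2 * 26 = 1*26 = 26
  bit 1 = 0: r = r^2 mod 31 = 26^2 = 25
  -> s = B^a = 25

Answer: 20 26 25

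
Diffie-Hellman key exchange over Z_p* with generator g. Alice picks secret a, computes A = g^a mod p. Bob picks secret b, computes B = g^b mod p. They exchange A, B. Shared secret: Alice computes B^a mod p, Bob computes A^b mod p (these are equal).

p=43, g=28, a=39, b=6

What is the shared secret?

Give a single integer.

Answer: 21

Derivation:
A = 28^39 mod 43  (bits of 39 = 100111)
  bit 0 = 1: r = r^2 * 28 mod 43 = 1^2 * 28 = 1*28 = 28
  bit 1 = 0: r = r^2 mod 43 = 28^2 = 10
  bit 2 = 0: r = r^2 mod 43 = 10^2 = 14
  bit 3 = 1: r = r^2 * 28 mod 43 = 14^2 * 28 = 24*28 = 27
  bit 4 = 1: r = r^2 * 28 mod 43 = 27^2 * 28 = 41*28 = 30
  bit 5 = 1: r = r^2 * 28 mod 43 = 30^2 * 28 = 40*28 = 2
  -> A = 2
B = 28^6 mod 43  (bits of 6 = 110)
  bit 0 = 1: r = r^2 * 28 mod 43 = 1^2 * 28 = 1*28 = 28
  bit 1 = 1: r = r^2 * 28 mod 43 = 28^2 * 28 = 10*28 = 22
  bit 2 = 0: r = r^2 mod 43 = 22^2 = 11
  -> B = 11
s = B^a = 11^39 mod 43  (bits of 39 = 100111)
  bit 0 = 1: r = r^2 * 11 mod 43 = 1^2 * 11 = 1*11 = 11
  bit 1 = 0: r = r^2 mod 43 = 11^2 = 35
  bit 2 = 0: r = r^2 mod 43 = 35^2 = 21
  bit 3 = 1: r = r^2 * 11 mod 43 = 21^2 * 11 = 11*11 = 35
  bit 4 = 1: r = r^2 * 11 mod 43 = 35^2 * 11 = 21*11 = 16
  bit 5 = 1: r = r^2 * 11 mod 43 = 16^2 * 11 = 41*11 = 21
  -> s = B^a = 21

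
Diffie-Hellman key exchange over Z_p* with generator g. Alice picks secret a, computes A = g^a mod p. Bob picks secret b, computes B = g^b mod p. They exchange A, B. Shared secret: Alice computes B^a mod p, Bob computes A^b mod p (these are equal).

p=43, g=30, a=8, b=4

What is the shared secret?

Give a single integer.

A = 30^8 mod 43  (bits of 8 = 1000)
  bit 0 = 1: r = r^2 * 30 mod 43 = 1^2 * 30 = 1*30 = 30
  bit 1 = 0: r = r^2 mod 43 = 30^2 = 40
  bit 2 = 0: r = r^2 mod 43 = 40^2 = 9
  bit 3 = 0: r = r^2 mod 43 = 9^2 = 38
  -> A = 38
B = 30^4 mod 43  (bits of 4 = 100)
  bit 0 = 1: r = r^2 * 30 mod 43 = 1^2 * 30 = 1*30 = 30
  bit 1 = 0: r = r^2 mod 43 = 30^2 = 40
  bit 2 = 0: r = r^2 mod 43 = 40^2 = 9
  -> B = 9
s = B^a = 9^8 mod 43  (bits of 8 = 1000)
  bit 0 = 1: r = r^2 * 9 mod 43 = 1^2 * 9 = 1*9 = 9
  bit 1 = 0: r = r^2 mod 43 = 9^2 = 38
  bit 2 = 0: r = r^2 mod 43 = 38^2 = 25
  bit 3 = 0: r = r^2 mod 43 = 25^2 = 23
  -> s = B^a = 23

Answer: 23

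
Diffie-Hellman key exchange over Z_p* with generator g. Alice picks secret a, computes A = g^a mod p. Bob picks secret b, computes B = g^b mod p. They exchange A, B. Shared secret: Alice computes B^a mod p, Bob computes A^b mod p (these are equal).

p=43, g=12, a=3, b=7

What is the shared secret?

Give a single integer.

A = 12^3 mod 43  (bits of 3 = 11)
  bit 0 = 1: r = r^2 * 12 mod 43 = 1^2 * 12 = 1*12 = 12
  bit 1 = 1: r = r^2 * 12 mod 43 = 12^2 * 12 = 15*12 = 8
  -> A = 8
B = 12^7 mod 43  (bits of 7 = 111)
  bit 0 = 1: r = r^2 * 12 mod 43 = 1^2 * 12 = 1*12 = 12
  bit 1 = 1: r = r^2 * 12 mod 43 = 12^2 * 12 = 15*12 = 8
  bit 2 = 1: r = r^2 * 12 mod 43 = 8^2 * 12 = 21*12 = 37
  -> B = 37
s = B^a = 37^3 mod 43  (bits of 3 = 11)
  bit 0 = 1: r = r^2 * 37 mod 43 = 1^2 * 37 = 1*37 = 37
  bit 1 = 1: r = r^2 * 37 mod 43 = 37^2 * 37 = 36*37 = 42
  -> s = B^a = 42

Answer: 42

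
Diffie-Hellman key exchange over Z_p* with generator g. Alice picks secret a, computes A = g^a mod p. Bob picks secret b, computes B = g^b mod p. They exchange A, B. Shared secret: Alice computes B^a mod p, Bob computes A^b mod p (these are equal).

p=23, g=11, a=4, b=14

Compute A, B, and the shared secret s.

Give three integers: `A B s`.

Answer: 13 3 12

Derivation:
A = 11^4 mod 23  (bits of 4 = 100)
  bit 0 = 1: r = r^2 * 11 mod 23 = 1^2 * 11 = 1*11 = 11
  bit 1 = 0: r = r^2 mod 23 = 11^2 = 6
  bit 2 = 0: r = r^2 mod 23 = 6^2 = 13
  -> A = 13
B = 11^14 mod 23  (bits of 14 = 1110)
  bit 0 = 1: r = r^2 * 11 mod 23 = 1^2 * 11 = 1*11 = 11
  bit 1 = 1: r = r^2 * 11 mod 23 = 11^2 * 11 = 6*11 = 20
  bit 2 = 1: r = r^2 * 11 mod 23 = 20^2 * 11 = 9*11 = 7
  bit 3 = 0: r = r^2 mod 23 = 7^2 = 3
  -> B = 3
s = B^a = 3^4 mod 23  (bits of 4 = 100)
  bit 0 = 1: r = r^2 * 3 mod 23 = 1^2 * 3 = 1*3 = 3
  bit 1 = 0: r = r^2 mod 23 = 3^2 = 9
  bit 2 = 0: r = r^2 mod 23 = 9^2 = 12
  -> s = B^a = 12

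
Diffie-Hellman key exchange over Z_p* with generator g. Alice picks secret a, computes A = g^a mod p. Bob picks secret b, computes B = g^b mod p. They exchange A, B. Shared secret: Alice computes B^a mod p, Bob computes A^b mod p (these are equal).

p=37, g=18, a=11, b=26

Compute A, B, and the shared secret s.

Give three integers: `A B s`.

A = 18^11 mod 37  (bits of 11 = 1011)
  bit 0 = 1: r = r^2 * 18 mod 37 = 1^2 * 18 = 1*18 = 18
  bit 1 = 0: r = r^2 mod 37 = 18^2 = 28
  bit 2 = 1: r = r^2 * 18 mod 37 = 28^2 * 18 = 7*18 = 15
  bit 3 = 1: r = r^2 * 18 mod 37 = 15^2 * 18 = 3*18 = 17
  -> A = 17
B = 18^26 mod 37  (bits of 26 = 11010)
  bit 0 = 1: r = r^2 * 18 mod 37 = 1^2 * 18 = 1*18 = 18
  bit 1 = 1: r = r^2 * 18 mod 37 = 18^2 * 18 = 28*18 = 23
  bit 2 = 0: r = r^2 mod 37 = 23^2 = 11
  bit 3 = 1: r = r^2 * 18 mod 37 = 11^2 * 18 = 10*18 = 32
  bit 4 = 0: r = r^2 mod 37 = 32^2 = 25
  -> B = 25
s = B^a = 25^11 mod 37  (bits of 11 = 1011)
  bit 0 = 1: r = r^2 * 25 mod 37 = 1^2 * 25 = 1*25 = 25
  bit 1 = 0: r = r^2 mod 37 = 25^2 = 33
  bit 2 = 1: r = r^2 * 25 mod 37 = 33^2 * 25 = 16*25 = 30
  bit 3 = 1: r = r^2 * 25 mod 37 = 30^2 * 25 = 12*25 = 4
  -> s = B^a = 4

Answer: 17 25 4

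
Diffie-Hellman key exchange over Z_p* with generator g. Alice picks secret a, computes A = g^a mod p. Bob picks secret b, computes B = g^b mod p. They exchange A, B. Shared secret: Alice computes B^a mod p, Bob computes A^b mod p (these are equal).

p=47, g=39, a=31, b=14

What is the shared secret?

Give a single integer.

A = 39^31 mod 47  (bits of 31 = 11111)
  bit 0 = 1: r = r^2 * 39 mod 47 = 1^2 * 39 = 1*39 = 39
  bit 1 = 1: r = r^2 * 39 mod 47 = 39^2 * 39 = 17*39 = 5
  bit 2 = 1: r = r^2 * 39 mod 47 = 5^2 * 39 = 25*39 = 35
  bit 3 = 1: r = r^2 * 39 mod 47 = 35^2 * 39 = 3*39 = 23
  bit 4 = 1: r = r^2 * 39 mod 47 = 23^2 * 39 = 12*39 = 45
  -> A = 45
B = 39^14 mod 47  (bits of 14 = 1110)
  bit 0 = 1: r = r^2 * 39 mod 47 = 1^2 * 39 = 1*39 = 39
  bit 1 = 1: r = r^2 * 39 mod 47 = 39^2 * 39 = 17*39 = 5
  bit 2 = 1: r = r^2 * 39 mod 47 = 5^2 * 39 = 25*39 = 35
  bit 3 = 0: r = r^2 mod 47 = 35^2 = 3
  -> B = 3
s = B^a = 3^31 mod 47  (bits of 31 = 11111)
  bit 0 = 1: r = r^2 * 3 mod 47 = 1^2 * 3 = 1*3 = 3
  bit 1 = 1: r = r^2 * 3 mod 47 = 3^2 * 3 = 9*3 = 27
  bit 2 = 1: r = r^2 * 3 mod 47 = 27^2 * 3 = 24*3 = 25
  bit 3 = 1: r = r^2 * 3 mod 47 = 25^2 * 3 = 14*3 = 42
  bit 4 = 1: r = r^2 * 3 mod 47 = 42^2 * 3 = 25*3 = 28
  -> s = B^a = 28

Answer: 28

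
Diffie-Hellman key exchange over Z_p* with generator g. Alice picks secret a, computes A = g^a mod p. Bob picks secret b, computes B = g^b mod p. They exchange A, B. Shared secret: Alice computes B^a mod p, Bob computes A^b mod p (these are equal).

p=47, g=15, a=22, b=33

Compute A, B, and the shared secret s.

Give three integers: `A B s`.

A = 15^22 mod 47  (bits of 22 = 10110)
  bit 0 = 1: r = r^2 * 15 mod 47 = 1^2 * 15 = 1*15 = 15
  bit 1 = 0: r = r^2 mod 47 = 15^2 = 37
  bit 2 = 1: r = r^2 * 15 mod 47 = 37^2 * 15 = 6*15 = 43
  bit 3 = 1: r = r^2 * 15 mod 47 = 43^2 * 15 = 16*15 = 5
  bit 4 = 0: r = r^2 mod 47 = 5^2 = 25
  -> A = 25
B = 15^33 mod 47  (bits of 33 = 100001)
  bit 0 = 1: r = r^2 * 15 mod 47 = 1^2 * 15 = 1*15 = 15
  bit 1 = 0: r = r^2 mod 47 = 15^2 = 37
  bit 2 = 0: r = r^2 mod 47 = 37^2 = 6
  bit 3 = 0: r = r^2 mod 47 = 6^2 = 36
  bit 4 = 0: r = r^2 mod 47 = 36^2 = 27
  bit 5 = 1: r = r^2 * 15 mod 47 = 27^2 * 15 = 24*15 = 31
  -> B = 31
s = B^a = 31^22 mod 47  (bits of 22 = 10110)
  bit 0 = 1: r = r^2 * 31 mod 47 = 1^2 * 31 = 1*31 = 31
  bit 1 = 0: r = r^2 mod 47 = 31^2 = 21
  bit 2 = 1: r = r^2 * 31 mod 47 = 21^2 * 31 = 18*31 = 41
  bit 3 = 1: r = r^2 * 31 mod 47 = 41^2 * 31 = 36*31 = 35
  bit 4 = 0: r = r^2 mod 47 = 35^2 = 3
  -> s = B^a = 3

Answer: 25 31 3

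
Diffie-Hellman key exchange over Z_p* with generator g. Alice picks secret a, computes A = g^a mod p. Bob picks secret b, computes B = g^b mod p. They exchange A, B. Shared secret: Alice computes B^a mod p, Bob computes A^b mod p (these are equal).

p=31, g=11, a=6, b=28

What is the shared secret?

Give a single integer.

Answer: 2

Derivation:
A = 11^6 mod 31  (bits of 6 = 110)
  bit 0 = 1: r = r^2 * 11 mod 31 = 1^2 * 11 = 1*11 = 11
  bit 1 = 1: r = r^2 * 11 mod 31 = 11^2 * 11 = 28*11 = 29
  bit 2 = 0: r = r^2 mod 31 = 29^2 = 4
  -> A = 4
B = 11^28 mod 31  (bits of 28 = 11100)
  bit 0 = 1: r = r^2 * 11 mod 31 = 1^2 * 11 = 1*11 = 11
  bit 1 = 1: r = r^2 * 11 mod 31 = 11^2 * 11 = 28*11 = 29
  bit 2 = 1: r = r^2 * 11 mod 31 = 29^2 * 11 = 4*11 = 13
  bit 3 = 0: r = r^2 mod 31 = 13^2 = 14
  bit 4 = 0: r = r^2 mod 31 = 14^2 = 10
  -> B = 10
s = B^a = 10^6 mod 31  (bits of 6 = 110)
  bit 0 = 1: r = r^2 * 10 mod 31 = 1^2 * 10 = 1*10 = 10
  bit 1 = 1: r = r^2 * 10 mod 31 = 10^2 * 10 = 7*10 = 8
  bit 2 = 0: r = r^2 mod 31 = 8^2 = 2
  -> s = B^a = 2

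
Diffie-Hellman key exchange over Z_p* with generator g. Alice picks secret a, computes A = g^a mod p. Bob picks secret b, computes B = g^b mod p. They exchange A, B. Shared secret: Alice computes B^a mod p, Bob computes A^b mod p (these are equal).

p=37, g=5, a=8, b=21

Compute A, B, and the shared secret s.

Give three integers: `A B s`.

Answer: 16 23 26

Derivation:
A = 5^8 mod 37  (bits of 8 = 1000)
  bit 0 = 1: r = r^2 * 5 mod 37 = 1^2 * 5 = 1*5 = 5
  bit 1 = 0: r = r^2 mod 37 = 5^2 = 25
  bit 2 = 0: r = r^2 mod 37 = 25^2 = 33
  bit 3 = 0: r = r^2 mod 37 = 33^2 = 16
  -> A = 16
B = 5^21 mod 37  (bits of 21 = 10101)
  bit 0 = 1: r = r^2 * 5 mod 37 = 1^2 * 5 = 1*5 = 5
  bit 1 = 0: r = r^2 mod 37 = 5^2 = 25
  bit 2 = 1: r = r^2 * 5 mod 37 = 25^2 * 5 = 33*5 = 17
  bit 3 = 0: r = r^2 mod 37 = 17^2 = 30
  bit 4 = 1: r = r^2 * 5 mod 37 = 30^2 * 5 = 12*5 = 23
  -> B = 23
s = B^a = 23^8 mod 37  (bits of 8 = 1000)
  bit 0 = 1: r = r^2 * 23 mod 37 = 1^2 * 23 = 1*23 = 23
  bit 1 = 0: r = r^2 mod 37 = 23^2 = 11
  bit 2 = 0: r = r^2 mod 37 = 11^2 = 10
  bit 3 = 0: r = r^2 mod 37 = 10^2 = 26
  -> s = B^a = 26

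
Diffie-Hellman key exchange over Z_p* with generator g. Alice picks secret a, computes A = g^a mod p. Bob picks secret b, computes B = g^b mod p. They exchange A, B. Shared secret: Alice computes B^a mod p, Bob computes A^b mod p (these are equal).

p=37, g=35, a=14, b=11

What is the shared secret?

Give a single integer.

A = 35^14 mod 37  (bits of 14 = 1110)
  bit 0 = 1: r = r^2 * 35 mod 37 = 1^2 * 35 = 1*35 = 35
  bit 1 = 1: r = r^2 * 35 mod 37 = 35^2 * 35 = 4*35 = 29
  bit 2 = 1: r = r^2 * 35 mod 37 = 29^2 * 35 = 27*35 = 20
  bit 3 = 0: r = r^2 mod 37 = 20^2 = 30
  -> A = 30
B = 35^11 mod 37  (bits of 11 = 1011)
  bit 0 = 1: r = r^2 * 35 mod 37 = 1^2 * 35 = 1*35 = 35
  bit 1 = 0: r = r^2 mod 37 = 35^2 = 4
  bit 2 = 1: r = r^2 * 35 mod 37 = 4^2 * 35 = 16*35 = 5
  bit 3 = 1: r = r^2 * 35 mod 37 = 5^2 * 35 = 25*35 = 24
  -> B = 24
s = B^a = 24^14 mod 37  (bits of 14 = 1110)
  bit 0 = 1: r = r^2 * 24 mod 37 = 1^2 * 24 = 1*24 = 24
  bit 1 = 1: r = r^2 * 24 mod 37 = 24^2 * 24 = 21*24 = 23
  bit 2 = 1: r = r^2 * 24 mod 37 = 23^2 * 24 = 11*24 = 5
  bit 3 = 0: r = r^2 mod 37 = 5^2 = 25
  -> s = B^a = 25

Answer: 25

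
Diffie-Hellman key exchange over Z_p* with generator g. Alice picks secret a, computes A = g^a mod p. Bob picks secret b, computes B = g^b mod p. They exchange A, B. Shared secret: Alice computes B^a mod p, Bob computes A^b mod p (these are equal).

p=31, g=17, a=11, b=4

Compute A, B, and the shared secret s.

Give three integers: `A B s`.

A = 17^11 mod 31  (bits of 11 = 1011)
  bit 0 = 1: r = r^2 * 17 mod 31 = 1^2 * 17 = 1*17 = 17
  bit 1 = 0: r = r^2 mod 31 = 17^2 = 10
  bit 2 = 1: r = r^2 * 17 mod 31 = 10^2 * 17 = 7*17 = 26
  bit 3 = 1: r = r^2 * 17 mod 31 = 26^2 * 17 = 25*17 = 22
  -> A = 22
B = 17^4 mod 31  (bits of 4 = 100)
  bit 0 = 1: r = r^2 * 17 mod 31 = 1^2 * 17 = 1*17 = 17
  bit 1 = 0: r = r^2 mod 31 = 17^2 = 10
  bit 2 = 0: r = r^2 mod 31 = 10^2 = 7
  -> B = 7
s = B^a = 7^11 mod 31  (bits of 11 = 1011)
  bit 0 = 1: r = r^2 * 7 mod 31 = 1^2 * 7 = 1*7 = 7
  bit 1 = 0: r = r^2 mod 31 = 7^2 = 18
  bit 2 = 1: r = r^2 * 7 mod 31 = 18^2 * 7 = 14*7 = 5
  bit 3 = 1: r = r^2 * 7 mod 31 = 5^2 * 7 = 25*7 = 20
  -> s = B^a = 20

Answer: 22 7 20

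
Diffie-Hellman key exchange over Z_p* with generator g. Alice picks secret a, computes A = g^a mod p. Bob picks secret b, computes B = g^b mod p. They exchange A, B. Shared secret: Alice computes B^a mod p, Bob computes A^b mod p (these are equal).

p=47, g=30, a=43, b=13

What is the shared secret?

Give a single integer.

A = 30^43 mod 47  (bits of 43 = 101011)
  bit 0 = 1: r = r^2 * 30 mod 47 = 1^2 * 30 = 1*30 = 30
  bit 1 = 0: r = r^2 mod 47 = 30^2 = 7
  bit 2 = 1: r = r^2 * 30 mod 47 = 7^2 * 30 = 2*30 = 13
  bit 3 = 0: r = r^2 mod 47 = 13^2 = 28
  bit 4 = 1: r = r^2 * 30 mod 47 = 28^2 * 30 = 32*30 = 20
  bit 5 = 1: r = r^2 * 30 mod 47 = 20^2 * 30 = 24*30 = 15
  -> A = 15
B = 30^13 mod 47  (bits of 13 = 1101)
  bit 0 = 1: r = r^2 * 30 mod 47 = 1^2 * 30 = 1*30 = 30
  bit 1 = 1: r = r^2 * 30 mod 47 = 30^2 * 30 = 7*30 = 22
  bit 2 = 0: r = r^2 mod 47 = 22^2 = 14
  bit 3 = 1: r = r^2 * 30 mod 47 = 14^2 * 30 = 8*30 = 5
  -> B = 5
s = B^a = 5^43 mod 47  (bits of 43 = 101011)
  bit 0 = 1: r = r^2 * 5 mod 47 = 1^2 * 5 = 1*5 = 5
  bit 1 = 0: r = r^2 mod 47 = 5^2 = 25
  bit 2 = 1: r = r^2 * 5 mod 47 = 25^2 * 5 = 14*5 = 23
  bit 3 = 0: r = r^2 mod 47 = 23^2 = 12
  bit 4 = 1: r = r^2 * 5 mod 47 = 12^2 * 5 = 3*5 = 15
  bit 5 = 1: r = r^2 * 5 mod 47 = 15^2 * 5 = 37*5 = 44
  -> s = B^a = 44

Answer: 44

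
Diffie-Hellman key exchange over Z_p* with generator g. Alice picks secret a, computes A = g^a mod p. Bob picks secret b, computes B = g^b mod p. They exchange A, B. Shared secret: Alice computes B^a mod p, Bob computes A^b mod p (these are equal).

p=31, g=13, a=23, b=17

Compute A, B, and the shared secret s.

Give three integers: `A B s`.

A = 13^23 mod 31  (bits of 23 = 10111)
  bit 0 = 1: r = r^2 * 13 mod 31 = 1^2 * 13 = 1*13 = 13
  bit 1 = 0: r = r^2 mod 31 = 13^2 = 14
  bit 2 = 1: r = r^2 * 13 mod 31 = 14^2 * 13 = 10*13 = 6
  bit 3 = 1: r = r^2 * 13 mod 31 = 6^2 * 13 = 5*13 = 3
  bit 4 = 1: r = r^2 * 13 mod 31 = 3^2 * 13 = 9*13 = 24
  -> A = 24
B = 13^17 mod 31  (bits of 17 = 10001)
  bit 0 = 1: r = r^2 * 13 mod 31 = 1^2 * 13 = 1*13 = 13
  bit 1 = 0: r = r^2 mod 31 = 13^2 = 14
  bit 2 = 0: r = r^2 mod 31 = 14^2 = 10
  bit 3 = 0: r = r^2 mod 31 = 10^2 = 7
  bit 4 = 1: r = r^2 * 13 mod 31 = 7^2 * 13 = 18*13 = 17
  -> B = 17
s = B^a = 17^23 mod 31  (bits of 23 = 10111)
  bit 0 = 1: r = r^2 * 17 mod 31 = 1^2 * 17 = 1*17 = 17
  bit 1 = 0: r = r^2 mod 31 = 17^2 = 10
  bit 2 = 1: r = r^2 * 17 mod 31 = 10^2 * 17 = 7*17 = 26
  bit 3 = 1: r = r^2 * 17 mod 31 = 26^2 * 17 = 25*17 = 22
  bit 4 = 1: r = r^2 * 17 mod 31 = 22^2 * 17 = 19*17 = 13
  -> s = B^a = 13

Answer: 24 17 13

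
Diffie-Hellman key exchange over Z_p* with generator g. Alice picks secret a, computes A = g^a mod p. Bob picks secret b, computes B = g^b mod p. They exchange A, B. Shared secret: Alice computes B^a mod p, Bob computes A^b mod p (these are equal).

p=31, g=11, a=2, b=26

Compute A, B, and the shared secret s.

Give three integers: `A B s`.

Answer: 28 7 18

Derivation:
A = 11^2 mod 31  (bits of 2 = 10)
  bit 0 = 1: r = r^2 * 11 mod 31 = 1^2 * 11 = 1*11 = 11
  bit 1 = 0: r = r^2 mod 31 = 11^2 = 28
  -> A = 28
B = 11^26 mod 31  (bits of 26 = 11010)
  bit 0 = 1: r = r^2 * 11 mod 31 = 1^2 * 11 = 1*11 = 11
  bit 1 = 1: r = r^2 * 11 mod 31 = 11^2 * 11 = 28*11 = 29
  bit 2 = 0: r = r^2 mod 31 = 29^2 = 4
  bit 3 = 1: r = r^2 * 11 mod 31 = 4^2 * 11 = 16*11 = 21
  bit 4 = 0: r = r^2 mod 31 = 21^2 = 7
  -> B = 7
s = B^a = 7^2 mod 31  (bits of 2 = 10)
  bit 0 = 1: r = r^2 * 7 mod 31 = 1^2 * 7 = 1*7 = 7
  bit 1 = 0: r = r^2 mod 31 = 7^2 = 18
  -> s = B^a = 18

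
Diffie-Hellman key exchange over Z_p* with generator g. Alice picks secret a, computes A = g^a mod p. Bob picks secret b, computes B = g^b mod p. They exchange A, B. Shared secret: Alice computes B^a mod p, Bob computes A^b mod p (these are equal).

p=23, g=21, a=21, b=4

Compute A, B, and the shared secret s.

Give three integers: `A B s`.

Answer: 11 16 13

Derivation:
A = 21^21 mod 23  (bits of 21 = 10101)
  bit 0 = 1: r = r^2 * 21 mod 23 = 1^2 * 21 = 1*21 = 21
  bit 1 = 0: r = r^2 mod 23 = 21^2 = 4
  bit 2 = 1: r = r^2 * 21 mod 23 = 4^2 * 21 = 16*21 = 14
  bit 3 = 0: r = r^2 mod 23 = 14^2 = 12
  bit 4 = 1: r = r^2 * 21 mod 23 = 12^2 * 21 = 6*21 = 11
  -> A = 11
B = 21^4 mod 23  (bits of 4 = 100)
  bit 0 = 1: r = r^2 * 21 mod 23 = 1^2 * 21 = 1*21 = 21
  bit 1 = 0: r = r^2 mod 23 = 21^2 = 4
  bit 2 = 0: r = r^2 mod 23 = 4^2 = 16
  -> B = 16
s = B^a = 16^21 mod 23  (bits of 21 = 10101)
  bit 0 = 1: r = r^2 * 16 mod 23 = 1^2 * 16 = 1*16 = 16
  bit 1 = 0: r = r^2 mod 23 = 16^2 = 3
  bit 2 = 1: r = r^2 * 16 mod 23 = 3^2 * 16 = 9*16 = 6
  bit 3 = 0: r = r^2 mod 23 = 6^2 = 13
  bit 4 = 1: r = r^2 * 16 mod 23 = 13^2 * 16 = 8*16 = 13
  -> s = B^a = 13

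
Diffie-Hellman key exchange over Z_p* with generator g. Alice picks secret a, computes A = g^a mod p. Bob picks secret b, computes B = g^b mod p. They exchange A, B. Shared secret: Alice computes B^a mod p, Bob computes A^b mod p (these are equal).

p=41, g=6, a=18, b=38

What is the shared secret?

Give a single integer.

A = 6^18 mod 41  (bits of 18 = 10010)
  bit 0 = 1: r = r^2 * 6 mod 41 = 1^2 * 6 = 1*6 = 6
  bit 1 = 0: r = r^2 mod 41 = 6^2 = 36
  bit 2 = 0: r = r^2 mod 41 = 36^2 = 25
  bit 3 = 1: r = r^2 * 6 mod 41 = 25^2 * 6 = 10*6 = 19
  bit 4 = 0: r = r^2 mod 41 = 19^2 = 33
  -> A = 33
B = 6^38 mod 41  (bits of 38 = 100110)
  bit 0 = 1: r = r^2 * 6 mod 41 = 1^2 * 6 = 1*6 = 6
  bit 1 = 0: r = r^2 mod 41 = 6^2 = 36
  bit 2 = 0: r = r^2 mod 41 = 36^2 = 25
  bit 3 = 1: r = r^2 * 6 mod 41 = 25^2 * 6 = 10*6 = 19
  bit 4 = 1: r = r^2 * 6 mod 41 = 19^2 * 6 = 33*6 = 34
  bit 5 = 0: r = r^2 mod 41 = 34^2 = 8
  -> B = 8
s = B^a = 8^18 mod 41  (bits of 18 = 10010)
  bit 0 = 1: r = r^2 * 8 mod 41 = 1^2 * 8 = 1*8 = 8
  bit 1 = 0: r = r^2 mod 41 = 8^2 = 23
  bit 2 = 0: r = r^2 mod 41 = 23^2 = 37
  bit 3 = 1: r = r^2 * 8 mod 41 = 37^2 * 8 = 16*8 = 5
  bit 4 = 0: r = r^2 mod 41 = 5^2 = 25
  -> s = B^a = 25

Answer: 25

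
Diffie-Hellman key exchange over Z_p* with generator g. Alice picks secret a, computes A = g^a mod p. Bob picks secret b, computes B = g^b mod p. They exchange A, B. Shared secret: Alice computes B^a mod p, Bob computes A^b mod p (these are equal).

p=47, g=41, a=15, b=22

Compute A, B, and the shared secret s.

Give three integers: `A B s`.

Answer: 45 8 24

Derivation:
A = 41^15 mod 47  (bits of 15 = 1111)
  bit 0 = 1: r = r^2 * 41 mod 47 = 1^2 * 41 = 1*41 = 41
  bit 1 = 1: r = r^2 * 41 mod 47 = 41^2 * 41 = 36*41 = 19
  bit 2 = 1: r = r^2 * 41 mod 47 = 19^2 * 41 = 32*41 = 43
  bit 3 = 1: r = r^2 * 41 mod 47 = 43^2 * 41 = 16*41 = 45
  -> A = 45
B = 41^22 mod 47  (bits of 22 = 10110)
  bit 0 = 1: r = r^2 * 41 mod 47 = 1^2 * 41 = 1*41 = 41
  bit 1 = 0: r = r^2 mod 47 = 41^2 = 36
  bit 2 = 1: r = r^2 * 41 mod 47 = 36^2 * 41 = 27*41 = 26
  bit 3 = 1: r = r^2 * 41 mod 47 = 26^2 * 41 = 18*41 = 33
  bit 4 = 0: r = r^2 mod 47 = 33^2 = 8
  -> B = 8
s = B^a = 8^15 mod 47  (bits of 15 = 1111)
  bit 0 = 1: r = r^2 * 8 mod 47 = 1^2 * 8 = 1*8 = 8
  bit 1 = 1: r = r^2 * 8 mod 47 = 8^2 * 8 = 17*8 = 42
  bit 2 = 1: r = r^2 * 8 mod 47 = 42^2 * 8 = 25*8 = 12
  bit 3 = 1: r = r^2 * 8 mod 47 = 12^2 * 8 = 3*8 = 24
  -> s = B^a = 24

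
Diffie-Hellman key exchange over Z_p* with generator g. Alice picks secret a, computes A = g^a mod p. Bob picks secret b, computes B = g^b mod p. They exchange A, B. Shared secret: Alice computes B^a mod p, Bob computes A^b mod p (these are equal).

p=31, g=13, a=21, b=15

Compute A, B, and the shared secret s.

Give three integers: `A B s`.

Answer: 15 30 30

Derivation:
A = 13^21 mod 31  (bits of 21 = 10101)
  bit 0 = 1: r = r^2 * 13 mod 31 = 1^2 * 13 = 1*13 = 13
  bit 1 = 0: r = r^2 mod 31 = 13^2 = 14
  bit 2 = 1: r = r^2 * 13 mod 31 = 14^2 * 13 = 10*13 = 6
  bit 3 = 0: r = r^2 mod 31 = 6^2 = 5
  bit 4 = 1: r = r^2 * 13 mod 31 = 5^2 * 13 = 25*13 = 15
  -> A = 15
B = 13^15 mod 31  (bits of 15 = 1111)
  bit 0 = 1: r = r^2 * 13 mod 31 = 1^2 * 13 = 1*13 = 13
  bit 1 = 1: r = r^2 * 13 mod 31 = 13^2 * 13 = 14*13 = 27
  bit 2 = 1: r = r^2 * 13 mod 31 = 27^2 * 13 = 16*13 = 22
  bit 3 = 1: r = r^2 * 13 mod 31 = 22^2 * 13 = 19*13 = 30
  -> B = 30
s = B^a = 30^21 mod 31  (bits of 21 = 10101)
  bit 0 = 1: r = r^2 * 30 mod 31 = 1^2 * 30 = 1*30 = 30
  bit 1 = 0: r = r^2 mod 31 = 30^2 = 1
  bit 2 = 1: r = r^2 * 30 mod 31 = 1^2 * 30 = 1*30 = 30
  bit 3 = 0: r = r^2 mod 31 = 30^2 = 1
  bit 4 = 1: r = r^2 * 30 mod 31 = 1^2 * 30 = 1*30 = 30
  -> s = B^a = 30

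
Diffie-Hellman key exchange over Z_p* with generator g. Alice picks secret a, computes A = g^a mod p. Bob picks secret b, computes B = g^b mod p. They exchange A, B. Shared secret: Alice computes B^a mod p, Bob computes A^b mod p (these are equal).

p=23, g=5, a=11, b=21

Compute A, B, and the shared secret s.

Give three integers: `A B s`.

Answer: 22 14 22

Derivation:
A = 5^11 mod 23  (bits of 11 = 1011)
  bit 0 = 1: r = r^2 * 5 mod 23 = 1^2 * 5 = 1*5 = 5
  bit 1 = 0: r = r^2 mod 23 = 5^2 = 2
  bit 2 = 1: r = r^2 * 5 mod 23 = 2^2 * 5 = 4*5 = 20
  bit 3 = 1: r = r^2 * 5 mod 23 = 20^2 * 5 = 9*5 = 22
  -> A = 22
B = 5^21 mod 23  (bits of 21 = 10101)
  bit 0 = 1: r = r^2 * 5 mod 23 = 1^2 * 5 = 1*5 = 5
  bit 1 = 0: r = r^2 mod 23 = 5^2 = 2
  bit 2 = 1: r = r^2 * 5 mod 23 = 2^2 * 5 = 4*5 = 20
  bit 3 = 0: r = r^2 mod 23 = 20^2 = 9
  bit 4 = 1: r = r^2 * 5 mod 23 = 9^2 * 5 = 12*5 = 14
  -> B = 14
s = B^a = 14^11 mod 23  (bits of 11 = 1011)
  bit 0 = 1: r = r^2 * 14 mod 23 = 1^2 * 14 = 1*14 = 14
  bit 1 = 0: r = r^2 mod 23 = 14^2 = 12
  bit 2 = 1: r = r^2 * 14 mod 23 = 12^2 * 14 = 6*14 = 15
  bit 3 = 1: r = r^2 * 14 mod 23 = 15^2 * 14 = 18*14 = 22
  -> s = B^a = 22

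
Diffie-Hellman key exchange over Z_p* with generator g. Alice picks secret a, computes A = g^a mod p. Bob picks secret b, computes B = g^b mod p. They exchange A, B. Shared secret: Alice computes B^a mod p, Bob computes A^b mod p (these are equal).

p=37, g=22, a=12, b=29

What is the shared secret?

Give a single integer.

A = 22^12 mod 37  (bits of 12 = 1100)
  bit 0 = 1: r = r^2 * 22 mod 37 = 1^2 * 22 = 1*22 = 22
  bit 1 = 1: r = r^2 * 22 mod 37 = 22^2 * 22 = 3*22 = 29
  bit 2 = 0: r = r^2 mod 37 = 29^2 = 27
  bit 3 = 0: r = r^2 mod 37 = 27^2 = 26
  -> A = 26
B = 22^29 mod 37  (bits of 29 = 11101)
  bit 0 = 1: r = r^2 * 22 mod 37 = 1^2 * 22 = 1*22 = 22
  bit 1 = 1: r = r^2 * 22 mod 37 = 22^2 * 22 = 3*22 = 29
  bit 2 = 1: r = r^2 * 22 mod 37 = 29^2 * 22 = 27*22 = 2
  bit 3 = 0: r = r^2 mod 37 = 2^2 = 4
  bit 4 = 1: r = r^2 * 22 mod 37 = 4^2 * 22 = 16*22 = 19
  -> B = 19
s = B^a = 19^12 mod 37  (bits of 12 = 1100)
  bit 0 = 1: r = r^2 * 19 mod 37 = 1^2 * 19 = 1*19 = 19
  bit 1 = 1: r = r^2 * 19 mod 37 = 19^2 * 19 = 28*19 = 14
  bit 2 = 0: r = r^2 mod 37 = 14^2 = 11
  bit 3 = 0: r = r^2 mod 37 = 11^2 = 10
  -> s = B^a = 10

Answer: 10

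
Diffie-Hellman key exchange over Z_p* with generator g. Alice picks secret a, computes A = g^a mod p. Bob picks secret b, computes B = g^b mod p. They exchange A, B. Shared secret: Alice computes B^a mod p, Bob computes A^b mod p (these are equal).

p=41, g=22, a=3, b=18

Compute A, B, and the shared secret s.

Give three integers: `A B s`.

Answer: 29 36 39

Derivation:
A = 22^3 mod 41  (bits of 3 = 11)
  bit 0 = 1: r = r^2 * 22 mod 41 = 1^2 * 22 = 1*22 = 22
  bit 1 = 1: r = r^2 * 22 mod 41 = 22^2 * 22 = 33*22 = 29
  -> A = 29
B = 22^18 mod 41  (bits of 18 = 10010)
  bit 0 = 1: r = r^2 * 22 mod 41 = 1^2 * 22 = 1*22 = 22
  bit 1 = 0: r = r^2 mod 41 = 22^2 = 33
  bit 2 = 0: r = r^2 mod 41 = 33^2 = 23
  bit 3 = 1: r = r^2 * 22 mod 41 = 23^2 * 22 = 37*22 = 35
  bit 4 = 0: r = r^2 mod 41 = 35^2 = 36
  -> B = 36
s = B^a = 36^3 mod 41  (bits of 3 = 11)
  bit 0 = 1: r = r^2 * 36 mod 41 = 1^2 * 36 = 1*36 = 36
  bit 1 = 1: r = r^2 * 36 mod 41 = 36^2 * 36 = 25*36 = 39
  -> s = B^a = 39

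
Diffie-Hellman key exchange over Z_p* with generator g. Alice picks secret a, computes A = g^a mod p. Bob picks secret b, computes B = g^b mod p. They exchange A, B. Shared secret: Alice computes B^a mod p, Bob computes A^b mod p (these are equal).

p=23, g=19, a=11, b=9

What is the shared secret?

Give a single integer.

Answer: 22

Derivation:
A = 19^11 mod 23  (bits of 11 = 1011)
  bit 0 = 1: r = r^2 * 19 mod 23 = 1^2 * 19 = 1*19 = 19
  bit 1 = 0: r = r^2 mod 23 = 19^2 = 16
  bit 2 = 1: r = r^2 * 19 mod 23 = 16^2 * 19 = 3*19 = 11
  bit 3 = 1: r = r^2 * 19 mod 23 = 11^2 * 19 = 6*19 = 22
  -> A = 22
B = 19^9 mod 23  (bits of 9 = 1001)
  bit 0 = 1: r = r^2 * 19 mod 23 = 1^2 * 19 = 1*19 = 19
  bit 1 = 0: r = r^2 mod 23 = 19^2 = 16
  bit 2 = 0: r = r^2 mod 23 = 16^2 = 3
  bit 3 = 1: r = r^2 * 19 mod 23 = 3^2 * 19 = 9*19 = 10
  -> B = 10
s = B^a = 10^11 mod 23  (bits of 11 = 1011)
  bit 0 = 1: r = r^2 * 10 mod 23 = 1^2 * 10 = 1*10 = 10
  bit 1 = 0: r = r^2 mod 23 = 10^2 = 8
  bit 2 = 1: r = r^2 * 10 mod 23 = 8^2 * 10 = 18*10 = 19
  bit 3 = 1: r = r^2 * 10 mod 23 = 19^2 * 10 = 16*10 = 22
  -> s = B^a = 22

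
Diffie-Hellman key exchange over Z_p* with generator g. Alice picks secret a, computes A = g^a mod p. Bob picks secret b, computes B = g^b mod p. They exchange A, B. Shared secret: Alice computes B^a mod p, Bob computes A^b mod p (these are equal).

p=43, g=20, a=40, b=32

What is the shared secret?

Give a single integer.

Answer: 15

Derivation:
A = 20^40 mod 43  (bits of 40 = 101000)
  bit 0 = 1: r = r^2 * 20 mod 43 = 1^2 * 20 = 1*20 = 20
  bit 1 = 0: r = r^2 mod 43 = 20^2 = 13
  bit 2 = 1: r = r^2 * 20 mod 43 = 13^2 * 20 = 40*20 = 26
  bit 3 = 0: r = r^2 mod 43 = 26^2 = 31
  bit 4 = 0: r = r^2 mod 43 = 31^2 = 15
  bit 5 = 0: r = r^2 mod 43 = 15^2 = 10
  -> A = 10
B = 20^32 mod 43  (bits of 32 = 100000)
  bit 0 = 1: r = r^2 * 20 mod 43 = 1^2 * 20 = 1*20 = 20
  bit 1 = 0: r = r^2 mod 43 = 20^2 = 13
  bit 2 = 0: r = r^2 mod 43 = 13^2 = 40
  bit 3 = 0: r = r^2 mod 43 = 40^2 = 9
  bit 4 = 0: r = r^2 mod 43 = 9^2 = 38
  bit 5 = 0: r = r^2 mod 43 = 38^2 = 25
  -> B = 25
s = B^a = 25^40 mod 43  (bits of 40 = 101000)
  bit 0 = 1: r = r^2 * 25 mod 43 = 1^2 * 25 = 1*25 = 25
  bit 1 = 0: r = r^2 mod 43 = 25^2 = 23
  bit 2 = 1: r = r^2 * 25 mod 43 = 23^2 * 25 = 13*25 = 24
  bit 3 = 0: r = r^2 mod 43 = 24^2 = 17
  bit 4 = 0: r = r^2 mod 43 = 17^2 = 31
  bit 5 = 0: r = r^2 mod 43 = 31^2 = 15
  -> s = B^a = 15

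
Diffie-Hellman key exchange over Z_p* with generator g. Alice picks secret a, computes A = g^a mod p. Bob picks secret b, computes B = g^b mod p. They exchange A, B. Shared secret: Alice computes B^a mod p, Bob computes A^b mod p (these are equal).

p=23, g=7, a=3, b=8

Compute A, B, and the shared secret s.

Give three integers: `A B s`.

Answer: 21 12 3

Derivation:
A = 7^3 mod 23  (bits of 3 = 11)
  bit 0 = 1: r = r^2 * 7 mod 23 = 1^2 * 7 = 1*7 = 7
  bit 1 = 1: r = r^2 * 7 mod 23 = 7^2 * 7 = 3*7 = 21
  -> A = 21
B = 7^8 mod 23  (bits of 8 = 1000)
  bit 0 = 1: r = r^2 * 7 mod 23 = 1^2 * 7 = 1*7 = 7
  bit 1 = 0: r = r^2 mod 23 = 7^2 = 3
  bit 2 = 0: r = r^2 mod 23 = 3^2 = 9
  bit 3 = 0: r = r^2 mod 23 = 9^2 = 12
  -> B = 12
s = B^a = 12^3 mod 23  (bits of 3 = 11)
  bit 0 = 1: r = r^2 * 12 mod 23 = 1^2 * 12 = 1*12 = 12
  bit 1 = 1: r = r^2 * 12 mod 23 = 12^2 * 12 = 6*12 = 3
  -> s = B^a = 3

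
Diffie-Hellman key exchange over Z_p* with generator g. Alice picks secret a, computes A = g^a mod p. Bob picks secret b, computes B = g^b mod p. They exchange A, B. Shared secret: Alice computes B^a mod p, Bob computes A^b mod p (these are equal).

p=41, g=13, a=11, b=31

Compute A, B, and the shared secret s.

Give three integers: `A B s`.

Answer: 35 6 28

Derivation:
A = 13^11 mod 41  (bits of 11 = 1011)
  bit 0 = 1: r = r^2 * 13 mod 41 = 1^2 * 13 = 1*13 = 13
  bit 1 = 0: r = r^2 mod 41 = 13^2 = 5
  bit 2 = 1: r = r^2 * 13 mod 41 = 5^2 * 13 = 25*13 = 38
  bit 3 = 1: r = r^2 * 13 mod 41 = 38^2 * 13 = 9*13 = 35
  -> A = 35
B = 13^31 mod 41  (bits of 31 = 11111)
  bit 0 = 1: r = r^2 * 13 mod 41 = 1^2 * 13 = 1*13 = 13
  bit 1 = 1: r = r^2 * 13 mod 41 = 13^2 * 13 = 5*13 = 24
  bit 2 = 1: r = r^2 * 13 mod 41 = 24^2 * 13 = 2*13 = 26
  bit 3 = 1: r = r^2 * 13 mod 41 = 26^2 * 13 = 20*13 = 14
  bit 4 = 1: r = r^2 * 13 mod 41 = 14^2 * 13 = 32*13 = 6
  -> B = 6
s = B^a = 6^11 mod 41  (bits of 11 = 1011)
  bit 0 = 1: r = r^2 * 6 mod 41 = 1^2 * 6 = 1*6 = 6
  bit 1 = 0: r = r^2 mod 41 = 6^2 = 36
  bit 2 = 1: r = r^2 * 6 mod 41 = 36^2 * 6 = 25*6 = 27
  bit 3 = 1: r = r^2 * 6 mod 41 = 27^2 * 6 = 32*6 = 28
  -> s = B^a = 28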